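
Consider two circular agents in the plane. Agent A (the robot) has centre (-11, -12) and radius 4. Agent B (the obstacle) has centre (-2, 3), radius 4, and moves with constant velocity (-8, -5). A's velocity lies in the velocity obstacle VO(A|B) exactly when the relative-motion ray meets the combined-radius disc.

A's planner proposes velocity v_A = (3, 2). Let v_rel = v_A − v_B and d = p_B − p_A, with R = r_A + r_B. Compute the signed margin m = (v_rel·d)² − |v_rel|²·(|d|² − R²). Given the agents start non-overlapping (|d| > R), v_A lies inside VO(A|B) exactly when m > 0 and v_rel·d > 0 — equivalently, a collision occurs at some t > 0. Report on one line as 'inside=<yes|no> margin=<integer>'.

d = (9, 15),  |d|² = 306;  R = 4+4 = 8,  c = 306−8² = 242
v_rel = (11, 7),  |v_rel|² = 170;  v_rel·d = (11)·(9) + (7)·(15) = 204
170·t² − 408·t + 242 = 0  ⇒  m = 204² − 170·242 = 476
m = 476 > 0,  v_rel·d = 204 > 0  ⇒  inside

inside=yes margin=476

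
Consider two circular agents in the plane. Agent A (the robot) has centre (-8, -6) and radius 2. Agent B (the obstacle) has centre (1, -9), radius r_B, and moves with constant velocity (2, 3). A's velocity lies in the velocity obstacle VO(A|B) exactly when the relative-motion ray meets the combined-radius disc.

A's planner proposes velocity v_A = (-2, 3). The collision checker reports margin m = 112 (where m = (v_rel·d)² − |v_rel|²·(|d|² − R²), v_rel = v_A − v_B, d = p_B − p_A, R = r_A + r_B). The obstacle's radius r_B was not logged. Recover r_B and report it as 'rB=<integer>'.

m = 112
d = (9, -3);  v_rel = (-4, 0),  |v_rel|² = 16
v_rel×d = (-4)·(-3) − (0)·(9) = 12
since m = R²·16 − 12²:  R² = (144 + 112) / 16 = 16
R = √16 = 4  ⇒  r_B = 4 − 2 = 2

rB=2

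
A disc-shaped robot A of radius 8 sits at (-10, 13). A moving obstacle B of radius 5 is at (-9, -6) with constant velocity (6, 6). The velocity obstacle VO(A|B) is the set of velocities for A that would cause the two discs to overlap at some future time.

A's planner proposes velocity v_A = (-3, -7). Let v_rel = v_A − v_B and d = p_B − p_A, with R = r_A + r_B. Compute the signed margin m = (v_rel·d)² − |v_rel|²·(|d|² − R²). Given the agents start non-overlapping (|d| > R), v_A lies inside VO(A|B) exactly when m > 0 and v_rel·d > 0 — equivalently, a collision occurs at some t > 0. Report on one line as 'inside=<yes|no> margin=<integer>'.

d = (1, -19),  |d|² = 362;  R = 8+5 = 13,  c = 362−13² = 193
v_rel = (-9, -13),  |v_rel|² = 250;  v_rel·d = (-9)·(1) + (-13)·(-19) = 238
250·t² − 476·t + 193 = 0  ⇒  m = 238² − 250·193 = 8394
m = 8394 > 0,  v_rel·d = 238 > 0  ⇒  inside

inside=yes margin=8394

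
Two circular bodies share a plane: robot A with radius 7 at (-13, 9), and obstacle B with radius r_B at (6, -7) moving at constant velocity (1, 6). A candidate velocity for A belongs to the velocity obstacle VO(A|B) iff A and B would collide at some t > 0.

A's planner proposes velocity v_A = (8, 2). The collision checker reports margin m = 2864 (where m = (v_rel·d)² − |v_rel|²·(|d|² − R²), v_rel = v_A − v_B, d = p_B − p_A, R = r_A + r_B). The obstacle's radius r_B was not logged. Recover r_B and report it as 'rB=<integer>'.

m = 2864
d = (19, -16);  v_rel = (7, -4),  |v_rel|² = 65
v_rel×d = (7)·(-16) − (-4)·(19) = -36
since m = R²·65 − (-36)²:  R² = (1296 + 2864) / 65 = 64
R = √64 = 8  ⇒  r_B = 8 − 7 = 1

rB=1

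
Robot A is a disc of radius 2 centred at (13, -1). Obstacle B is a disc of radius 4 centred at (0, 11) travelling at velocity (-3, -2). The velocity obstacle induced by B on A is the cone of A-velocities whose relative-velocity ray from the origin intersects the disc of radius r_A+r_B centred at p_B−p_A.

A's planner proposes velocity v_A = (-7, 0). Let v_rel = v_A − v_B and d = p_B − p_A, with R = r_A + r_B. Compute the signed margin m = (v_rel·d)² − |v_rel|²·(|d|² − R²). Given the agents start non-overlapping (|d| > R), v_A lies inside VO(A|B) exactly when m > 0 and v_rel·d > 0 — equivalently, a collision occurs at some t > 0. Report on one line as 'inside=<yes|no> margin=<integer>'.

d = (-13, 12),  |d|² = 313;  R = 2+4 = 6,  c = 313−6² = 277
v_rel = (-4, 2),  |v_rel|² = 20;  v_rel·d = (-4)·(-13) + (2)·(12) = 76
20·t² − 152·t + 277 = 0  ⇒  m = 76² − 20·277 = 236
m = 236 > 0,  v_rel·d = 76 > 0  ⇒  inside

inside=yes margin=236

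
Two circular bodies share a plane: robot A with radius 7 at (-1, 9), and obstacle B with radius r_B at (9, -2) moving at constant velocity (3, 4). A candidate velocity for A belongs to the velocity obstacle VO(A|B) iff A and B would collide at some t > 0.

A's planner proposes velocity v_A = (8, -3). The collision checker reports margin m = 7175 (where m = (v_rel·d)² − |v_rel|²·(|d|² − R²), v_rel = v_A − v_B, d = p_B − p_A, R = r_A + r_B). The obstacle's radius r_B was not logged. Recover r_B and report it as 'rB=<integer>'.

m = 7175
d = (10, -11);  v_rel = (5, -7),  |v_rel|² = 74
v_rel×d = (5)·(-11) − (-7)·(10) = 15
since m = R²·74 − 15²:  R² = (225 + 7175) / 74 = 100
R = √100 = 10  ⇒  r_B = 10 − 7 = 3

rB=3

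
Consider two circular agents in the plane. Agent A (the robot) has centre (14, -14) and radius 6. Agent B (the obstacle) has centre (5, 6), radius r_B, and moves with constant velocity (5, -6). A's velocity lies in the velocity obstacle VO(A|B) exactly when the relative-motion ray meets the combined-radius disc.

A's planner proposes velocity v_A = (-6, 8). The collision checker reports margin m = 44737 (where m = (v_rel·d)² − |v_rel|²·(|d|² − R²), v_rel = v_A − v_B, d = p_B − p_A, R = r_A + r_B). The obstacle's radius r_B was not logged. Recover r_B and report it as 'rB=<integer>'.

m = 44737
d = (-9, 20);  v_rel = (-11, 14),  |v_rel|² = 317
v_rel×d = (-11)·(20) − (14)·(-9) = -94
since m = R²·317 − (-94)²:  R² = (8836 + 44737) / 317 = 169
R = √169 = 13  ⇒  r_B = 13 − 6 = 7

rB=7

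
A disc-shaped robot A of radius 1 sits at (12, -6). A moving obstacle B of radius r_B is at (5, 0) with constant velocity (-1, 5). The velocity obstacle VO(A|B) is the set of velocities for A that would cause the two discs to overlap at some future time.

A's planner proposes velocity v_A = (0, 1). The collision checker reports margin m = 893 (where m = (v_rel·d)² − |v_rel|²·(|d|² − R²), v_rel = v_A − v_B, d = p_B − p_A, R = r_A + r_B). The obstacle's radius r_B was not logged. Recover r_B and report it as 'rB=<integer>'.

m = 893
d = (-7, 6);  v_rel = (1, -4),  |v_rel|² = 17
v_rel×d = (1)·(6) − (-4)·(-7) = -22
since m = R²·17 − (-22)²:  R² = (484 + 893) / 17 = 81
R = √81 = 9  ⇒  r_B = 9 − 1 = 8

rB=8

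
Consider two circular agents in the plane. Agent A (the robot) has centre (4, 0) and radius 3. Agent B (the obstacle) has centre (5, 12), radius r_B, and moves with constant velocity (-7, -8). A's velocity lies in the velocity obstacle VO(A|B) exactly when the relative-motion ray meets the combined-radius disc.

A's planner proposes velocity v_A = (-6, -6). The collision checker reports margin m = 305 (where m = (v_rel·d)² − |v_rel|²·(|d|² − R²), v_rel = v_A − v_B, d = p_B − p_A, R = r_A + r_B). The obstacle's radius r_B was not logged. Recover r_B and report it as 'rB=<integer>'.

m = 305
d = (1, 12);  v_rel = (1, 2),  |v_rel|² = 5
v_rel×d = (1)·(12) − (2)·(1) = 10
since m = R²·5 − 10²:  R² = (100 + 305) / 5 = 81
R = √81 = 9  ⇒  r_B = 9 − 3 = 6

rB=6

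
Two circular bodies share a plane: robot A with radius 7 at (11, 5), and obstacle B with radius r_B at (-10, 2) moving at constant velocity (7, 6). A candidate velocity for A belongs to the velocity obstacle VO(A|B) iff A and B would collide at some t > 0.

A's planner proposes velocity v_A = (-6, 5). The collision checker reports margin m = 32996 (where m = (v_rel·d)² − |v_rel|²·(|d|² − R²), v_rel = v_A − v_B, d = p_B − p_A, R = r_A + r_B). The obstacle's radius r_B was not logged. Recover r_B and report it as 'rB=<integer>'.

m = 32996
d = (-21, -3);  v_rel = (-13, -1),  |v_rel|² = 170
v_rel×d = (-13)·(-3) − (-1)·(-21) = 18
since m = R²·170 − 18²:  R² = (324 + 32996) / 170 = 196
R = √196 = 14  ⇒  r_B = 14 − 7 = 7

rB=7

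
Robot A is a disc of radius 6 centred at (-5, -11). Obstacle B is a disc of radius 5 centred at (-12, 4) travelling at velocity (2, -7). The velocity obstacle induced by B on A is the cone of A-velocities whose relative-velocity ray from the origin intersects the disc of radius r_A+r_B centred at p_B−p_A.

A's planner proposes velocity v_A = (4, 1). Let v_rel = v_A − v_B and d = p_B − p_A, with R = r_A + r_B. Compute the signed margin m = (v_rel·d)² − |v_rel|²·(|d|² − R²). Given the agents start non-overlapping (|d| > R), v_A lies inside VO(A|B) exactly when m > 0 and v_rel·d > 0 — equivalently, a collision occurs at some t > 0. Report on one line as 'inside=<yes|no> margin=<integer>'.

d = (-7, 15),  |d|² = 274;  R = 6+5 = 11,  c = 274−11² = 153
v_rel = (2, 8),  |v_rel|² = 68;  v_rel·d = (2)·(-7) + (8)·(15) = 106
68·t² − 212·t + 153 = 0  ⇒  m = 106² − 68·153 = 832
m = 832 > 0,  v_rel·d = 106 > 0  ⇒  inside

inside=yes margin=832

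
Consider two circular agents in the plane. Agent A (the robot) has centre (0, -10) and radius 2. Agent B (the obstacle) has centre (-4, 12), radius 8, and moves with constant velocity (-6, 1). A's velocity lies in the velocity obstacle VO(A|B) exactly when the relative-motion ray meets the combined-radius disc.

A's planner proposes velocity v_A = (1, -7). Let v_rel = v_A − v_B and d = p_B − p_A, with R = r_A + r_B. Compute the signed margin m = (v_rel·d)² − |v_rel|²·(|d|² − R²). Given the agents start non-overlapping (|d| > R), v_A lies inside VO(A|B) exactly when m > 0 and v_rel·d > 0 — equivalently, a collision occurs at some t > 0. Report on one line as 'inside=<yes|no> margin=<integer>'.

d = (-4, 22),  |d|² = 500;  R = 2+8 = 10,  c = 500−10² = 400
v_rel = (7, -8),  |v_rel|² = 113;  v_rel·d = (7)·(-4) + (-8)·(22) = -204
113·t² + 408·t + 400 = 0  ⇒  m = (-204)² − 113·400 = -3584
m = -3584 < 0,  v_rel·d = -204 < 0  ⇒  outside

inside=no margin=-3584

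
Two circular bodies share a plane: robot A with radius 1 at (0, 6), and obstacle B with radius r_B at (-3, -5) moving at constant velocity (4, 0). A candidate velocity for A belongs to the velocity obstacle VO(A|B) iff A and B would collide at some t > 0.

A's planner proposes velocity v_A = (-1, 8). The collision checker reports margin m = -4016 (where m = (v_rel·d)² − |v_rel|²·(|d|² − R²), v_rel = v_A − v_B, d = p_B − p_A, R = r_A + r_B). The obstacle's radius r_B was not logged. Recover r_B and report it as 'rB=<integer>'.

m = -4016
d = (-3, -11);  v_rel = (-5, 8),  |v_rel|² = 89
v_rel×d = (-5)·(-11) − (8)·(-3) = 79
since m = R²·89 − 79²:  R² = (6241 + -4016) / 89 = 25
R = √25 = 5  ⇒  r_B = 5 − 1 = 4

rB=4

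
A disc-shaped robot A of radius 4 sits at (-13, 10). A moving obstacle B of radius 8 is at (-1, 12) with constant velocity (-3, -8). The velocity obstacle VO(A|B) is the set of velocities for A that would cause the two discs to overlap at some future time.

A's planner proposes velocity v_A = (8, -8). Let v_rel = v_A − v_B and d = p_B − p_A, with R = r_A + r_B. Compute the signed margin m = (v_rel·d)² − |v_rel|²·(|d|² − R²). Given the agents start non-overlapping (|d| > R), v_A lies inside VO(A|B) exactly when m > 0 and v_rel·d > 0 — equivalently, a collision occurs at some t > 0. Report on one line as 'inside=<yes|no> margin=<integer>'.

d = (12, 2),  |d|² = 148;  R = 4+8 = 12,  c = 148−12² = 4
v_rel = (11, 0),  |v_rel|² = 121;  v_rel·d = (11)·(12) + (0)·(2) = 132
121·t² − 264·t + 4 = 0  ⇒  m = 132² − 121·4 = 16940
m = 16940 > 0,  v_rel·d = 132 > 0  ⇒  inside

inside=yes margin=16940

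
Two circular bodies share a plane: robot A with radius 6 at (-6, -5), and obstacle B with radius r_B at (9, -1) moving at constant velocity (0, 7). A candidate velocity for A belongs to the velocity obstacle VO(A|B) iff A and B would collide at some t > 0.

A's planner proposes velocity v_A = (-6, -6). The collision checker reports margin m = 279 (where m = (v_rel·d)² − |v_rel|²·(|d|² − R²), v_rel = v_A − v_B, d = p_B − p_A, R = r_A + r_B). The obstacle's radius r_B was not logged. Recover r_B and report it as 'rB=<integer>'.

m = 279
d = (15, 4);  v_rel = (-6, -13),  |v_rel|² = 205
v_rel×d = (-6)·(4) − (-13)·(15) = 171
since m = R²·205 − 171²:  R² = (29241 + 279) / 205 = 144
R = √144 = 12  ⇒  r_B = 12 − 6 = 6

rB=6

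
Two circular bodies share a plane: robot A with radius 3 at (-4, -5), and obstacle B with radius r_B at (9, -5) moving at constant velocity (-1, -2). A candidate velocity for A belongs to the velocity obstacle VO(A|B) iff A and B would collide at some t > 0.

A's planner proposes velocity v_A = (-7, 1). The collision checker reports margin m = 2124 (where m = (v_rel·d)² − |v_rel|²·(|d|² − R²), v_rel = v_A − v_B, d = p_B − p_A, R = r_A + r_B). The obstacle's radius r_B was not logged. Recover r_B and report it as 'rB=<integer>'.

m = 2124
d = (13, 0);  v_rel = (-6, 3),  |v_rel|² = 45
v_rel×d = (-6)·(0) − (3)·(13) = -39
since m = R²·45 − (-39)²:  R² = (1521 + 2124) / 45 = 81
R = √81 = 9  ⇒  r_B = 9 − 3 = 6

rB=6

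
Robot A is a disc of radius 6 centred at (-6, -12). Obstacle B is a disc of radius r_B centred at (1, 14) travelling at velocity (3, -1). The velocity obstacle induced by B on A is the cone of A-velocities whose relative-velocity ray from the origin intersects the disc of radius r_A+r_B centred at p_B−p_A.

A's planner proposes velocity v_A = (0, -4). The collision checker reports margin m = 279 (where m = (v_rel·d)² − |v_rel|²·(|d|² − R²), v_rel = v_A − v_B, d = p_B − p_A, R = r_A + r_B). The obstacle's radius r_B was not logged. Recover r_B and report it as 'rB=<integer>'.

m = 279
d = (7, 26);  v_rel = (-3, -3),  |v_rel|² = 18
v_rel×d = (-3)·(26) − (-3)·(7) = -57
since m = R²·18 − (-57)²:  R² = (3249 + 279) / 18 = 196
R = √196 = 14  ⇒  r_B = 14 − 6 = 8

rB=8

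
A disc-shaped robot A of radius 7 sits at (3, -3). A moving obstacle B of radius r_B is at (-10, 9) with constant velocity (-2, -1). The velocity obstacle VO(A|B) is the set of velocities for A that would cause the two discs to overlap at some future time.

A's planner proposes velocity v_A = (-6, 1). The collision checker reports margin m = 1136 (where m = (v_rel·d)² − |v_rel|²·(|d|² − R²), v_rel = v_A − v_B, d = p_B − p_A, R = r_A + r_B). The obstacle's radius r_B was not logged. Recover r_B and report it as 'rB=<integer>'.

m = 1136
d = (-13, 12);  v_rel = (-4, 2),  |v_rel|² = 20
v_rel×d = (-4)·(12) − (2)·(-13) = -22
since m = R²·20 − (-22)²:  R² = (484 + 1136) / 20 = 81
R = √81 = 9  ⇒  r_B = 9 − 7 = 2

rB=2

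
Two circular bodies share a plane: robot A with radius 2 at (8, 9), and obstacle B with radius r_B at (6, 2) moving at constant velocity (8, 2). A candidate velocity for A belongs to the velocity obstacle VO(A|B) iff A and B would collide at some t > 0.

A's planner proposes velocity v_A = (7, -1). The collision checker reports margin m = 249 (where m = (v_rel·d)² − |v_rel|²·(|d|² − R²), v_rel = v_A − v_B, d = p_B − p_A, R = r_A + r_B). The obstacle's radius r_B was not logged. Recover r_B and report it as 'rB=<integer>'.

m = 249
d = (-2, -7);  v_rel = (-1, -3),  |v_rel|² = 10
v_rel×d = (-1)·(-7) − (-3)·(-2) = 1
since m = R²·10 − 1²:  R² = (1 + 249) / 10 = 25
R = √25 = 5  ⇒  r_B = 5 − 2 = 3

rB=3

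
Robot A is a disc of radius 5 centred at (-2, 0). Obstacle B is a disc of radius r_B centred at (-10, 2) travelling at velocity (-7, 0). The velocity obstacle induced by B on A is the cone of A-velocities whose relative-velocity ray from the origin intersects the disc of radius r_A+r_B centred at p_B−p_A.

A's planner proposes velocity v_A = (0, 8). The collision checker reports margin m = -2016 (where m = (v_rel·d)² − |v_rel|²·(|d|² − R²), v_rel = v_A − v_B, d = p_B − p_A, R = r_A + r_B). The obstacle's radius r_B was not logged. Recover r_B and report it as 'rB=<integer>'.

m = -2016
d = (-8, 2);  v_rel = (7, 8),  |v_rel|² = 113
v_rel×d = (7)·(2) − (8)·(-8) = 78
since m = R²·113 − 78²:  R² = (6084 + -2016) / 113 = 36
R = √36 = 6  ⇒  r_B = 6 − 5 = 1

rB=1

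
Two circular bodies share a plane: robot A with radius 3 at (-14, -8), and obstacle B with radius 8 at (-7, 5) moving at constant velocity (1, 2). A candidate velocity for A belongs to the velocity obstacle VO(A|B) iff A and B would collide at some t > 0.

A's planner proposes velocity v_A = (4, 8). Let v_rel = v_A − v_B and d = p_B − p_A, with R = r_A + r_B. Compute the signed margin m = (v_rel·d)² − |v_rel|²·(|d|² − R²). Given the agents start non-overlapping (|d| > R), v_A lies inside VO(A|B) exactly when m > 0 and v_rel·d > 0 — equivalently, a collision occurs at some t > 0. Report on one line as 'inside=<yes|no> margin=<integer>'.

d = (7, 13),  |d|² = 218;  R = 3+8 = 11,  c = 218−11² = 97
v_rel = (3, 6),  |v_rel|² = 45;  v_rel·d = (3)·(7) + (6)·(13) = 99
45·t² − 198·t + 97 = 0  ⇒  m = 99² − 45·97 = 5436
m = 5436 > 0,  v_rel·d = 99 > 0  ⇒  inside

inside=yes margin=5436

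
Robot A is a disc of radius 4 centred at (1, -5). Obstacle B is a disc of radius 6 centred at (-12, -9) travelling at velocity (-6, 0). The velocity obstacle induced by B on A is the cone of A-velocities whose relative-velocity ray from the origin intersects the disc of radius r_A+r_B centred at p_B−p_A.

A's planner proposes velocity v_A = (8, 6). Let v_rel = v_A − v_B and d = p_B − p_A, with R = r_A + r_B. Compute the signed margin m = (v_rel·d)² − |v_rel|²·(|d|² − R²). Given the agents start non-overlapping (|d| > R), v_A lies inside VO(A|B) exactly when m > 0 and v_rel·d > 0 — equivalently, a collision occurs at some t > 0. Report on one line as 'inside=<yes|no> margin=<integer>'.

d = (-13, -4),  |d|² = 185;  R = 4+6 = 10,  c = 185−10² = 85
v_rel = (14, 6),  |v_rel|² = 232;  v_rel·d = (14)·(-13) + (6)·(-4) = -206
232·t² + 412·t + 85 = 0  ⇒  m = (-206)² − 232·85 = 22716
m = 22716 > 0,  v_rel·d = -206 < 0  ⇒  outside

inside=no margin=22716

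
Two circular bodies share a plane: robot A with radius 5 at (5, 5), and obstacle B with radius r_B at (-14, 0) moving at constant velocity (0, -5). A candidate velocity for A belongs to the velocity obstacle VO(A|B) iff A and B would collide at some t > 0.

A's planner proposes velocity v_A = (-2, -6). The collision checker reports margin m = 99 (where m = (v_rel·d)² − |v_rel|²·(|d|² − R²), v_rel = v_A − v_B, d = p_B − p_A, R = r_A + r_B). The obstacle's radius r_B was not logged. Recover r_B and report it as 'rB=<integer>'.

m = 99
d = (-19, -5);  v_rel = (-2, -1),  |v_rel|² = 5
v_rel×d = (-2)·(-5) − (-1)·(-19) = -9
since m = R²·5 − (-9)²:  R² = (81 + 99) / 5 = 36
R = √36 = 6  ⇒  r_B = 6 − 5 = 1

rB=1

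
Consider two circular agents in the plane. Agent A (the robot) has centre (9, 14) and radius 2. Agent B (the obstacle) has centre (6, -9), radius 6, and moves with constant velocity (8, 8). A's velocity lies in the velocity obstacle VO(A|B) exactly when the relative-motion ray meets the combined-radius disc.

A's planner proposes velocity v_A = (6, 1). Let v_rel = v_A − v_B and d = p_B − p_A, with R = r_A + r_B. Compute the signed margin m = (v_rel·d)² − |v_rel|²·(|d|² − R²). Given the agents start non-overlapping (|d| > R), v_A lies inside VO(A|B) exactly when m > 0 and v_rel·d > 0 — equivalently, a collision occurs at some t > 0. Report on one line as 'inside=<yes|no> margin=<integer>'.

d = (-3, -23),  |d|² = 538;  R = 2+6 = 8,  c = 538−8² = 474
v_rel = (-2, -7),  |v_rel|² = 53;  v_rel·d = (-2)·(-3) + (-7)·(-23) = 167
53·t² − 334·t + 474 = 0  ⇒  m = 167² − 53·474 = 2767
m = 2767 > 0,  v_rel·d = 167 > 0  ⇒  inside

inside=yes margin=2767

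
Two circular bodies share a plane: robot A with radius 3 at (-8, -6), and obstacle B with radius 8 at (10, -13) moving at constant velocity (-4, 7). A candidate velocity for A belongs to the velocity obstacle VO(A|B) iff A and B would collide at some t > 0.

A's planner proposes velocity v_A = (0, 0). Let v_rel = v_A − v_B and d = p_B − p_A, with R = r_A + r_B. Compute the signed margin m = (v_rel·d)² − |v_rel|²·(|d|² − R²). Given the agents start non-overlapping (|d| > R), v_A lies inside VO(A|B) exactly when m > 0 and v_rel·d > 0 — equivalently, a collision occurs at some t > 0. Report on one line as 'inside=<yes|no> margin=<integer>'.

d = (18, -7),  |d|² = 373;  R = 3+8 = 11,  c = 373−11² = 252
v_rel = (4, -7),  |v_rel|² = 65;  v_rel·d = (4)·(18) + (-7)·(-7) = 121
65·t² − 242·t + 252 = 0  ⇒  m = 121² − 65·252 = -1739
m = -1739 < 0,  v_rel·d = 121 > 0  ⇒  outside

inside=no margin=-1739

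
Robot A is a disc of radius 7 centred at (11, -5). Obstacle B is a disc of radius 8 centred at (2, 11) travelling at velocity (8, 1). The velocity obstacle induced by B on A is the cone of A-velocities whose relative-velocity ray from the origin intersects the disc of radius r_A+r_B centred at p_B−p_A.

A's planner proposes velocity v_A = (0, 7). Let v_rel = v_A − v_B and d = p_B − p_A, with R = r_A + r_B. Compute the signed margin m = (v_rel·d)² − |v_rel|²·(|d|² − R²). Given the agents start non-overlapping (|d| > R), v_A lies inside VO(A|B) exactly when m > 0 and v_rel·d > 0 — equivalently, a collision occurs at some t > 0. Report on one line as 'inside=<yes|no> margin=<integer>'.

d = (-9, 16),  |d|² = 337;  R = 7+8 = 15,  c = 337−15² = 112
v_rel = (-8, 6),  |v_rel|² = 100;  v_rel·d = (-8)·(-9) + (6)·(16) = 168
100·t² − 336·t + 112 = 0  ⇒  m = 168² − 100·112 = 17024
m = 17024 > 0,  v_rel·d = 168 > 0  ⇒  inside

inside=yes margin=17024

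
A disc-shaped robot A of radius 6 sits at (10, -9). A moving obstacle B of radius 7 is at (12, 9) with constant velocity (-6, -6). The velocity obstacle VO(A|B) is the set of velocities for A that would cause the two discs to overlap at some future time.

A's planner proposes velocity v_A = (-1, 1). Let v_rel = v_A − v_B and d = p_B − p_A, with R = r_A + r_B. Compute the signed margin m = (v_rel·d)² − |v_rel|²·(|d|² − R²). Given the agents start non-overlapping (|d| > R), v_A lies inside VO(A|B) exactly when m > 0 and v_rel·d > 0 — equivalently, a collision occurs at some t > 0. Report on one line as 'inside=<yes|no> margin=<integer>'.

d = (2, 18),  |d|² = 328;  R = 6+7 = 13,  c = 328−13² = 159
v_rel = (5, 7),  |v_rel|² = 74;  v_rel·d = (5)·(2) + (7)·(18) = 136
74·t² − 272·t + 159 = 0  ⇒  m = 136² − 74·159 = 6730
m = 6730 > 0,  v_rel·d = 136 > 0  ⇒  inside

inside=yes margin=6730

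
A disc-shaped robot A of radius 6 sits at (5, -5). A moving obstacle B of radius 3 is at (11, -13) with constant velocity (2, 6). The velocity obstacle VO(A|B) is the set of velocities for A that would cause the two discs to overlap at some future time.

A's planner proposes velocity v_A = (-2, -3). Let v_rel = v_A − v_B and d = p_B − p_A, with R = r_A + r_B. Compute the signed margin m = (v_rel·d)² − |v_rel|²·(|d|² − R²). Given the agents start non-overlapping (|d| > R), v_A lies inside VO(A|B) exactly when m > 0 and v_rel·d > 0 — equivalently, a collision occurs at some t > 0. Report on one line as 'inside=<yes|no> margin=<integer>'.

d = (6, -8),  |d|² = 100;  R = 6+3 = 9,  c = 100−9² = 19
v_rel = (-4, -9),  |v_rel|² = 97;  v_rel·d = (-4)·(6) + (-9)·(-8) = 48
97·t² − 96·t + 19 = 0  ⇒  m = 48² − 97·19 = 461
m = 461 > 0,  v_rel·d = 48 > 0  ⇒  inside

inside=yes margin=461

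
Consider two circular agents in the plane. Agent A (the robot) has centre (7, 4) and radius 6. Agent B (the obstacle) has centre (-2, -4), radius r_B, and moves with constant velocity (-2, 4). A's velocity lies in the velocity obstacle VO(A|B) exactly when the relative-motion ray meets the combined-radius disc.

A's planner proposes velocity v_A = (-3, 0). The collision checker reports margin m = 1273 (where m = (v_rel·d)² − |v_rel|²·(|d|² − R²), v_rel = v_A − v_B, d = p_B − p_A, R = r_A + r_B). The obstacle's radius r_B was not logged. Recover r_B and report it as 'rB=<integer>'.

m = 1273
d = (-9, -8);  v_rel = (-1, -4),  |v_rel|² = 17
v_rel×d = (-1)·(-8) − (-4)·(-9) = -28
since m = R²·17 − (-28)²:  R² = (784 + 1273) / 17 = 121
R = √121 = 11  ⇒  r_B = 11 − 6 = 5

rB=5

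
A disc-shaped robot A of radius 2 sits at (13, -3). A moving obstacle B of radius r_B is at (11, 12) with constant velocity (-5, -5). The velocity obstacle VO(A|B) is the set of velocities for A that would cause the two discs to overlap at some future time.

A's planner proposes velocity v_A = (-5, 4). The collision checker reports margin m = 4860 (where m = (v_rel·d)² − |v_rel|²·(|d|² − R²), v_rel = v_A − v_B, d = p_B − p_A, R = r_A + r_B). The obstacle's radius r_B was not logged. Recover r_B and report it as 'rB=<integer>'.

m = 4860
d = (-2, 15);  v_rel = (0, 9),  |v_rel|² = 81
v_rel×d = (0)·(15) − (9)·(-2) = 18
since m = R²·81 − 18²:  R² = (324 + 4860) / 81 = 64
R = √64 = 8  ⇒  r_B = 8 − 2 = 6

rB=6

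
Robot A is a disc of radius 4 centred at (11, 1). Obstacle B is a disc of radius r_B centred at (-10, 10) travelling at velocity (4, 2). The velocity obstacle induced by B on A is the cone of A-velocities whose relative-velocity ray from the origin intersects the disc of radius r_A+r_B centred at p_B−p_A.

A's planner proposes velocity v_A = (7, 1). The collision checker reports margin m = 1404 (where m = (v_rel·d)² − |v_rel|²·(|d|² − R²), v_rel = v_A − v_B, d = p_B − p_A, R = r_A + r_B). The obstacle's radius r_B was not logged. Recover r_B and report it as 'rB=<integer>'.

m = 1404
d = (-21, 9);  v_rel = (3, -1),  |v_rel|² = 10
v_rel×d = (3)·(9) − (-1)·(-21) = 6
since m = R²·10 − 6²:  R² = (36 + 1404) / 10 = 144
R = √144 = 12  ⇒  r_B = 12 − 4 = 8

rB=8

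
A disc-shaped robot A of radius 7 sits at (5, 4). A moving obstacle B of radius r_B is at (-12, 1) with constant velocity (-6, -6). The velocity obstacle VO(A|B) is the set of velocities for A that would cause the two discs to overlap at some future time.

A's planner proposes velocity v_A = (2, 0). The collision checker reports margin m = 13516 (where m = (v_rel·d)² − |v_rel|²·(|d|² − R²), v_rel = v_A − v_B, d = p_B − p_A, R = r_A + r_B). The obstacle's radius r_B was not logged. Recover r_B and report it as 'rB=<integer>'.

m = 13516
d = (-17, -3);  v_rel = (8, 6),  |v_rel|² = 100
v_rel×d = (8)·(-3) − (6)·(-17) = 78
since m = R²·100 − 78²:  R² = (6084 + 13516) / 100 = 196
R = √196 = 14  ⇒  r_B = 14 − 7 = 7

rB=7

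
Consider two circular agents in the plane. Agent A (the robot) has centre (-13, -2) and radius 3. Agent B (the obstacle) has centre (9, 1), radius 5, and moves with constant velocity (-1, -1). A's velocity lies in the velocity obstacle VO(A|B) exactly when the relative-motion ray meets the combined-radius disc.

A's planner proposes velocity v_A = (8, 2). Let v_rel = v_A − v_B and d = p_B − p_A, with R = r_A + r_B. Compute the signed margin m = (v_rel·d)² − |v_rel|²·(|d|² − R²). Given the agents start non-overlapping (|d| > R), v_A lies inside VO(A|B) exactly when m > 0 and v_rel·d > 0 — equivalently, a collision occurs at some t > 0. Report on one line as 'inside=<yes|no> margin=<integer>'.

d = (22, 3),  |d|² = 493;  R = 3+5 = 8,  c = 493−8² = 429
v_rel = (9, 3),  |v_rel|² = 90;  v_rel·d = (9)·(22) + (3)·(3) = 207
90·t² − 414·t + 429 = 0  ⇒  m = 207² − 90·429 = 4239
m = 4239 > 0,  v_rel·d = 207 > 0  ⇒  inside

inside=yes margin=4239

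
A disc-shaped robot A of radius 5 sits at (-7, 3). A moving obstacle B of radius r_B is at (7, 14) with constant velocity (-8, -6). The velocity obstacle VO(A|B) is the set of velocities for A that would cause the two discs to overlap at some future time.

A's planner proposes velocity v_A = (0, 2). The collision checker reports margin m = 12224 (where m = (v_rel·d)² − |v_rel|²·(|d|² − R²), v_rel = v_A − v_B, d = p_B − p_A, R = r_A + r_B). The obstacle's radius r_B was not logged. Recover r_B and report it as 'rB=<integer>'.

m = 12224
d = (14, 11);  v_rel = (8, 8),  |v_rel|² = 128
v_rel×d = (8)·(11) − (8)·(14) = -24
since m = R²·128 − (-24)²:  R² = (576 + 12224) / 128 = 100
R = √100 = 10  ⇒  r_B = 10 − 5 = 5

rB=5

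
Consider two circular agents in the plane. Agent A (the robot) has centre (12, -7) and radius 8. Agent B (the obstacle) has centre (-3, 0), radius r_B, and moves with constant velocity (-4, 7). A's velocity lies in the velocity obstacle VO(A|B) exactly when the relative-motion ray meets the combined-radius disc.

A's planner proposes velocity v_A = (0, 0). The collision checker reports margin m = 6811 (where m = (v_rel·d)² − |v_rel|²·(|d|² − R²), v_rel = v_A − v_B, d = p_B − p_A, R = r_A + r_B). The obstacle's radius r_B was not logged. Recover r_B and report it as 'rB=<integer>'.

m = 6811
d = (-15, 7);  v_rel = (4, -7),  |v_rel|² = 65
v_rel×d = (4)·(7) − (-7)·(-15) = -77
since m = R²·65 − (-77)²:  R² = (5929 + 6811) / 65 = 196
R = √196 = 14  ⇒  r_B = 14 − 8 = 6

rB=6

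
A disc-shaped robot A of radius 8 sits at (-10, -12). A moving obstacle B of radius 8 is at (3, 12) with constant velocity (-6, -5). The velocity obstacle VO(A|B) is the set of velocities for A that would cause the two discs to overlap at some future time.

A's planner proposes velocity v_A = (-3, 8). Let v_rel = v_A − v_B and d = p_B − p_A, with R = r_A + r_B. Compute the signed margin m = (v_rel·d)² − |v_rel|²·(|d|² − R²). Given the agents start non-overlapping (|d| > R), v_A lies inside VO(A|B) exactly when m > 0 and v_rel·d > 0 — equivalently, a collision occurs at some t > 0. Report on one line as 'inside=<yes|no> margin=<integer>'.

d = (13, 24),  |d|² = 745;  R = 8+8 = 16,  c = 745−16² = 489
v_rel = (3, 13),  |v_rel|² = 178;  v_rel·d = (3)·(13) + (13)·(24) = 351
178·t² − 702·t + 489 = 0  ⇒  m = 351² − 178·489 = 36159
m = 36159 > 0,  v_rel·d = 351 > 0  ⇒  inside

inside=yes margin=36159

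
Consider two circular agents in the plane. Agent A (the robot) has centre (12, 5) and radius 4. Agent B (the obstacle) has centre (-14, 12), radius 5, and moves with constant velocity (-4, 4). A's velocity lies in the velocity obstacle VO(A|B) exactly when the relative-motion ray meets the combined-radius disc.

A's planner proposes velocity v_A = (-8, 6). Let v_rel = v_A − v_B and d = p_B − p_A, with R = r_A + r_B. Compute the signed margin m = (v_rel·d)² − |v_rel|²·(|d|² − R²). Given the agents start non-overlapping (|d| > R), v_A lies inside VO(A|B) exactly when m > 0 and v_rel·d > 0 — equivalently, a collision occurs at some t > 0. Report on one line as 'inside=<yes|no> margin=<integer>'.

d = (-26, 7),  |d|² = 725;  R = 4+5 = 9,  c = 725−9² = 644
v_rel = (-4, 2),  |v_rel|² = 20;  v_rel·d = (-4)·(-26) + (2)·(7) = 118
20·t² − 236·t + 644 = 0  ⇒  m = 118² − 20·644 = 1044
m = 1044 > 0,  v_rel·d = 118 > 0  ⇒  inside

inside=yes margin=1044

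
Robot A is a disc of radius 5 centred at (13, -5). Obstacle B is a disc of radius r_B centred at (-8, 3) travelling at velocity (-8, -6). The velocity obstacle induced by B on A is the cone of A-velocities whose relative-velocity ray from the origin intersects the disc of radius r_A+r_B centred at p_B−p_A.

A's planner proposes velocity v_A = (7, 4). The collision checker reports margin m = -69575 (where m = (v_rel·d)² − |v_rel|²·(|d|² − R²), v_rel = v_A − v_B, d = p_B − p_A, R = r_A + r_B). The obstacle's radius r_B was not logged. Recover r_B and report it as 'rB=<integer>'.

m = -69575
d = (-21, 8);  v_rel = (15, 10),  |v_rel|² = 325
v_rel×d = (15)·(8) − (10)·(-21) = 330
since m = R²·325 − 330²:  R² = (108900 + -69575) / 325 = 121
R = √121 = 11  ⇒  r_B = 11 − 5 = 6

rB=6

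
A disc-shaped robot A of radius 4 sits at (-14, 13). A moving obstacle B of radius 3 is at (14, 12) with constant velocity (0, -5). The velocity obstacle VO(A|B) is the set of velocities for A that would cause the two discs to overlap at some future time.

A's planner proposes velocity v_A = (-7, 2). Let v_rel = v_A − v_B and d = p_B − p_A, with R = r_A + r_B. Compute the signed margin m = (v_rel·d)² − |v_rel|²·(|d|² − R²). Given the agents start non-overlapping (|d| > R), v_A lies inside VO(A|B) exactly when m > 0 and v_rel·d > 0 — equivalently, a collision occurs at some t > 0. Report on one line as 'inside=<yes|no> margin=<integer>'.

d = (28, -1),  |d|² = 785;  R = 4+3 = 7,  c = 785−7² = 736
v_rel = (-7, 7),  |v_rel|² = 98;  v_rel·d = (-7)·(28) + (7)·(-1) = -203
98·t² + 406·t + 736 = 0  ⇒  m = (-203)² − 98·736 = -30919
m = -30919 < 0,  v_rel·d = -203 < 0  ⇒  outside

inside=no margin=-30919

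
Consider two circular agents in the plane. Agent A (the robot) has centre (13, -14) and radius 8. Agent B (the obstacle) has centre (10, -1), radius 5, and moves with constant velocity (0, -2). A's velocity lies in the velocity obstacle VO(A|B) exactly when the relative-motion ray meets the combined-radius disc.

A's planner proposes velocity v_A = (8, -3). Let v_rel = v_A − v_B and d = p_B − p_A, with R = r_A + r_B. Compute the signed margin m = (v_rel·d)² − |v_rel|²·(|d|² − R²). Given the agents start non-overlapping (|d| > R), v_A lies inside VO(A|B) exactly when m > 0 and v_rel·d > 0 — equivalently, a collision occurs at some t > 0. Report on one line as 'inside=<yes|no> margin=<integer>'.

d = (-3, 13),  |d|² = 178;  R = 8+5 = 13,  c = 178−13² = 9
v_rel = (8, -1),  |v_rel|² = 65;  v_rel·d = (8)·(-3) + (-1)·(13) = -37
65·t² + 74·t + 9 = 0  ⇒  m = (-37)² − 65·9 = 784
m = 784 > 0,  v_rel·d = -37 < 0  ⇒  outside

inside=no margin=784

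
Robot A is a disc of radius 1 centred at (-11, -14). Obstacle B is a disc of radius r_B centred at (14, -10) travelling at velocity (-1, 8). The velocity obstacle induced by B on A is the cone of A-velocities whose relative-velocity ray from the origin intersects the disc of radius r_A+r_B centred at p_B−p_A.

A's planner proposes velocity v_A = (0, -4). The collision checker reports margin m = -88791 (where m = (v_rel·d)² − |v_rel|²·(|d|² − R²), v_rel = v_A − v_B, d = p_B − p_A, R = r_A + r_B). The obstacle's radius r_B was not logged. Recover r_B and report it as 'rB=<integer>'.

m = -88791
d = (25, 4);  v_rel = (1, -12),  |v_rel|² = 145
v_rel×d = (1)·(4) − (-12)·(25) = 304
since m = R²·145 − 304²:  R² = (92416 + -88791) / 145 = 25
R = √25 = 5  ⇒  r_B = 5 − 1 = 4

rB=4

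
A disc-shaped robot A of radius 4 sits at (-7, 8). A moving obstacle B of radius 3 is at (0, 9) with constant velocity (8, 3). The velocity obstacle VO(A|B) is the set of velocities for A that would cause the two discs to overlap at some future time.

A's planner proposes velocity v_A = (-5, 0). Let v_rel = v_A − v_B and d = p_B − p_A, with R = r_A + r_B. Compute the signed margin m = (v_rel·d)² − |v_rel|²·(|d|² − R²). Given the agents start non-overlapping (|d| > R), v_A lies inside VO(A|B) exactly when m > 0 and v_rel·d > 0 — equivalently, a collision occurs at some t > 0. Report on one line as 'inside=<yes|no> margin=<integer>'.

d = (7, 1),  |d|² = 50;  R = 4+3 = 7,  c = 50−7² = 1
v_rel = (-13, -3),  |v_rel|² = 178;  v_rel·d = (-13)·(7) + (-3)·(1) = -94
178·t² + 188·t + 1 = 0  ⇒  m = (-94)² − 178·1 = 8658
m = 8658 > 0,  v_rel·d = -94 < 0  ⇒  outside

inside=no margin=8658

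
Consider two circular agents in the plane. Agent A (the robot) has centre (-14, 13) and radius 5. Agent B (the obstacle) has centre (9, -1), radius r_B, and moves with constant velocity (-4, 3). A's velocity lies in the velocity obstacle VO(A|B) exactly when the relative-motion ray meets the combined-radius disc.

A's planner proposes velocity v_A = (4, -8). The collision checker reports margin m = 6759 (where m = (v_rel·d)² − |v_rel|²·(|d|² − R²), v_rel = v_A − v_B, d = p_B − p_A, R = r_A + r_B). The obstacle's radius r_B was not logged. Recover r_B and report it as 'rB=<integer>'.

m = 6759
d = (23, -14);  v_rel = (8, -11),  |v_rel|² = 185
v_rel×d = (8)·(-14) − (-11)·(23) = 141
since m = R²·185 − 141²:  R² = (19881 + 6759) / 185 = 144
R = √144 = 12  ⇒  r_B = 12 − 5 = 7

rB=7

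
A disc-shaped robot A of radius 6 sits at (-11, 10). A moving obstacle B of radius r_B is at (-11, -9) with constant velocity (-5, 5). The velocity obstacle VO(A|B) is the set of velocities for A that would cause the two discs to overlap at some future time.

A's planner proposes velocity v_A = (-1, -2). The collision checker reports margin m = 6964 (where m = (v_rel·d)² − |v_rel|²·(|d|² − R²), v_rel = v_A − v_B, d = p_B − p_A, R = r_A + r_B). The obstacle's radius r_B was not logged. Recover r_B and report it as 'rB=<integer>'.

m = 6964
d = (0, -19);  v_rel = (4, -7),  |v_rel|² = 65
v_rel×d = (4)·(-19) − (-7)·(0) = -76
since m = R²·65 − (-76)²:  R² = (5776 + 6964) / 65 = 196
R = √196 = 14  ⇒  r_B = 14 − 6 = 8

rB=8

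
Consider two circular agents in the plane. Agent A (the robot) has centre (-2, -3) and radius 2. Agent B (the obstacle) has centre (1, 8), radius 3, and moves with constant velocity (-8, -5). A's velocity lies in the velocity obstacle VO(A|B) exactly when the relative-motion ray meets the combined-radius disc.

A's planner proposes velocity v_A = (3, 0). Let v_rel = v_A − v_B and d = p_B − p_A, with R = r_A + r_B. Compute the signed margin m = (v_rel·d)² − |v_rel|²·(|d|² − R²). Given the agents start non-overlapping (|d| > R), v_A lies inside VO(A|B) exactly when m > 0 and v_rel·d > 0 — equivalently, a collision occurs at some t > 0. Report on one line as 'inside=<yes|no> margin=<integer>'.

d = (3, 11),  |d|² = 130;  R = 2+3 = 5,  c = 130−5² = 105
v_rel = (11, 5),  |v_rel|² = 146;  v_rel·d = (11)·(3) + (5)·(11) = 88
146·t² − 176·t + 105 = 0  ⇒  m = 88² − 146·105 = -7586
m = -7586 < 0,  v_rel·d = 88 > 0  ⇒  outside

inside=no margin=-7586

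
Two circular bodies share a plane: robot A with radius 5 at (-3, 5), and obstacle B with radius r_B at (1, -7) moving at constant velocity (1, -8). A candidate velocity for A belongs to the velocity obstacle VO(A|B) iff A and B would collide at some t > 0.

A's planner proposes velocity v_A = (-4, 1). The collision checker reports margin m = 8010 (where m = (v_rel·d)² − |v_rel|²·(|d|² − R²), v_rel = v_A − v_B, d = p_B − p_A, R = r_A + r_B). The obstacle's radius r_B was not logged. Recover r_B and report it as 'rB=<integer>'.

m = 8010
d = (4, -12);  v_rel = (-5, 9),  |v_rel|² = 106
v_rel×d = (-5)·(-12) − (9)·(4) = 24
since m = R²·106 − 24²:  R² = (576 + 8010) / 106 = 81
R = √81 = 9  ⇒  r_B = 9 − 5 = 4

rB=4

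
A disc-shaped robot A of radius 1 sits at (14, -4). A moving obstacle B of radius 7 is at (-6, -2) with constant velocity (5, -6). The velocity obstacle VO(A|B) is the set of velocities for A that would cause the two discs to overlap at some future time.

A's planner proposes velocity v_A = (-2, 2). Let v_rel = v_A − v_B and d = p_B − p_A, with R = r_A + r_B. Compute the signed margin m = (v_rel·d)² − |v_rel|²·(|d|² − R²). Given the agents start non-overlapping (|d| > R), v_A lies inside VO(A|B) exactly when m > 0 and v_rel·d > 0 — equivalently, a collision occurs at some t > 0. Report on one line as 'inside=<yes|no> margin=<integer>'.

d = (-20, 2),  |d|² = 404;  R = 1+7 = 8,  c = 404−8² = 340
v_rel = (-7, 8),  |v_rel|² = 113;  v_rel·d = (-7)·(-20) + (8)·(2) = 156
113·t² − 312·t + 340 = 0  ⇒  m = 156² − 113·340 = -14084
m = -14084 < 0,  v_rel·d = 156 > 0  ⇒  outside

inside=no margin=-14084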